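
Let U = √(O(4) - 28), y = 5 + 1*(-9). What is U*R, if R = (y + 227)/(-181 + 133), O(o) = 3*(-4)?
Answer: -223*I*√10/24 ≈ -29.383*I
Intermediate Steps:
O(o) = -12
y = -4 (y = 5 - 9 = -4)
R = -223/48 (R = (-4 + 227)/(-181 + 133) = 223/(-48) = 223*(-1/48) = -223/48 ≈ -4.6458)
U = 2*I*√10 (U = √(-12 - 28) = √(-40) = 2*I*√10 ≈ 6.3246*I)
U*R = (2*I*√10)*(-223/48) = -223*I*√10/24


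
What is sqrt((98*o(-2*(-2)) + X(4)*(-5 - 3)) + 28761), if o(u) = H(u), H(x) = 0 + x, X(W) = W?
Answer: sqrt(29121) ≈ 170.65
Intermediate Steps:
H(x) = x
o(u) = u
sqrt((98*o(-2*(-2)) + X(4)*(-5 - 3)) + 28761) = sqrt((98*(-2*(-2)) + 4*(-5 - 3)) + 28761) = sqrt((98*4 + 4*(-8)) + 28761) = sqrt((392 - 32) + 28761) = sqrt(360 + 28761) = sqrt(29121)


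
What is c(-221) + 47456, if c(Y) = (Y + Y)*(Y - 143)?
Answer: 208344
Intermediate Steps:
c(Y) = 2*Y*(-143 + Y) (c(Y) = (2*Y)*(-143 + Y) = 2*Y*(-143 + Y))
c(-221) + 47456 = 2*(-221)*(-143 - 221) + 47456 = 2*(-221)*(-364) + 47456 = 160888 + 47456 = 208344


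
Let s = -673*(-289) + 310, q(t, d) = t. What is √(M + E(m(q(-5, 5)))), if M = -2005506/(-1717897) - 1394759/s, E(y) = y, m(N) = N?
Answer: 2*I*√307773372202270986218001/334658360879 ≈ 3.3155*I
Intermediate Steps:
s = 194807 (s = 194497 + 310 = 194807)
M = -2005365694481/334658360879 (M = -2005506/(-1717897) - 1394759/194807 = -2005506*(-1/1717897) - 1394759*1/194807 = 2005506/1717897 - 1394759/194807 = -2005365694481/334658360879 ≈ -5.9923)
√(M + E(m(q(-5, 5)))) = √(-2005365694481/334658360879 - 5) = √(-3678657498876/334658360879) = 2*I*√307773372202270986218001/334658360879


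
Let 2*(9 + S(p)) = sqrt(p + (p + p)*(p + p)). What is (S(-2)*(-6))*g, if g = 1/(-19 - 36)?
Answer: -54/55 + 3*sqrt(14)/55 ≈ -0.77773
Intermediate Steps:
g = -1/55 (g = 1/(-55) = -1/55 ≈ -0.018182)
S(p) = -9 + sqrt(p + 4*p**2)/2 (S(p) = -9 + sqrt(p + (p + p)*(p + p))/2 = -9 + sqrt(p + (2*p)*(2*p))/2 = -9 + sqrt(p + 4*p**2)/2)
(S(-2)*(-6))*g = ((-9 + sqrt(-2*(1 + 4*(-2)))/2)*(-6))*(-1/55) = ((-9 + sqrt(-2*(1 - 8))/2)*(-6))*(-1/55) = ((-9 + sqrt(-2*(-7))/2)*(-6))*(-1/55) = ((-9 + sqrt(14)/2)*(-6))*(-1/55) = (54 - 3*sqrt(14))*(-1/55) = -54/55 + 3*sqrt(14)/55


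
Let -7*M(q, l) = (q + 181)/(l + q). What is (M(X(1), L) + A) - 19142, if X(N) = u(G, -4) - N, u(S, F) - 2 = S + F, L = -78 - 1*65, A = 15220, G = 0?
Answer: -2004053/511 ≈ -3921.8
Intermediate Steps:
L = -143 (L = -78 - 65 = -143)
u(S, F) = 2 + F + S (u(S, F) = 2 + (S + F) = 2 + (F + S) = 2 + F + S)
X(N) = -2 - N (X(N) = (2 - 4 + 0) - N = -2 - N)
M(q, l) = -(181 + q)/(7*(l + q)) (M(q, l) = -(q + 181)/(7*(l + q)) = -(181 + q)/(7*(l + q)))
(M(X(1), L) + A) - 19142 = ((-181 - (-2 - 1*1))/(7*(-143 + (-2 - 1*1))) + 15220) - 19142 = ((-181 - (-2 - 1))/(7*(-143 + (-2 - 1))) + 15220) - 19142 = ((-181 - 1*(-3))/(7*(-143 - 3)) + 15220) - 19142 = ((⅐)*(-181 + 3)/(-146) + 15220) - 19142 = ((⅐)*(-1/146)*(-178) + 15220) - 19142 = (89/511 + 15220) - 19142 = 7777509/511 - 19142 = -2004053/511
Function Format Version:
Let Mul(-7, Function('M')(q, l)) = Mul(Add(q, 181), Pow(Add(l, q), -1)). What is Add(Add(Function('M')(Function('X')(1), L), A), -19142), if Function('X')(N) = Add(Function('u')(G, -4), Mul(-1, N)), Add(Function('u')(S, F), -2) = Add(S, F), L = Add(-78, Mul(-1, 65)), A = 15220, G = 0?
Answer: Rational(-2004053, 511) ≈ -3921.8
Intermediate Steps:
L = -143 (L = Add(-78, -65) = -143)
Function('u')(S, F) = Add(2, F, S) (Function('u')(S, F) = Add(2, Add(S, F)) = Add(2, Add(F, S)) = Add(2, F, S))
Function('X')(N) = Add(-2, Mul(-1, N)) (Function('X')(N) = Add(Add(2, -4, 0), Mul(-1, N)) = Add(-2, Mul(-1, N)))
Function('M')(q, l) = Mul(Rational(-1, 7), Pow(Add(l, q), -1), Add(181, q)) (Function('M')(q, l) = Mul(Rational(-1, 7), Mul(Add(q, 181), Pow(Add(l, q), -1))) = Mul(Rational(-1, 7), Mul(Add(181, q), Pow(Add(l, q), -1))) = Mul(Rational(-1, 7), Mul(Pow(Add(l, q), -1), Add(181, q))) = Mul(Rational(-1, 7), Pow(Add(l, q), -1), Add(181, q)))
Add(Add(Function('M')(Function('X')(1), L), A), -19142) = Add(Add(Mul(Rational(1, 7), Pow(Add(-143, Add(-2, Mul(-1, 1))), -1), Add(-181, Mul(-1, Add(-2, Mul(-1, 1))))), 15220), -19142) = Add(Add(Mul(Rational(1, 7), Pow(Add(-143, Add(-2, -1)), -1), Add(-181, Mul(-1, Add(-2, -1)))), 15220), -19142) = Add(Add(Mul(Rational(1, 7), Pow(Add(-143, -3), -1), Add(-181, Mul(-1, -3))), 15220), -19142) = Add(Add(Mul(Rational(1, 7), Pow(-146, -1), Add(-181, 3)), 15220), -19142) = Add(Add(Mul(Rational(1, 7), Rational(-1, 146), -178), 15220), -19142) = Add(Add(Rational(89, 511), 15220), -19142) = Add(Rational(7777509, 511), -19142) = Rational(-2004053, 511)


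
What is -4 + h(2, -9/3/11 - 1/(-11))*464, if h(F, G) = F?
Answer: 924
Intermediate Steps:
-4 + h(2, -9/3/11 - 1/(-11))*464 = -4 + 2*464 = -4 + 928 = 924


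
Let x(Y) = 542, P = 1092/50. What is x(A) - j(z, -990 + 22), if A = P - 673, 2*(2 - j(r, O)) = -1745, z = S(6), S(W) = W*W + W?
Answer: -665/2 ≈ -332.50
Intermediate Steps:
S(W) = W + W² (S(W) = W² + W = W + W²)
z = 42 (z = 6*(1 + 6) = 6*7 = 42)
P = 546/25 (P = 1092*(1/50) = 546/25 ≈ 21.840)
j(r, O) = 1749/2 (j(r, O) = 2 - ½*(-1745) = 2 + 1745/2 = 1749/2)
A = -16279/25 (A = 546/25 - 673 = -16279/25 ≈ -651.16)
x(A) - j(z, -990 + 22) = 542 - 1*1749/2 = 542 - 1749/2 = -665/2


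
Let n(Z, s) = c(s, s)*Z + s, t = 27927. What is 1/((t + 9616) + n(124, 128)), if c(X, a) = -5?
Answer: 1/37051 ≈ 2.6990e-5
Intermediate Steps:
n(Z, s) = s - 5*Z (n(Z, s) = -5*Z + s = s - 5*Z)
1/((t + 9616) + n(124, 128)) = 1/((27927 + 9616) + (128 - 5*124)) = 1/(37543 + (128 - 620)) = 1/(37543 - 492) = 1/37051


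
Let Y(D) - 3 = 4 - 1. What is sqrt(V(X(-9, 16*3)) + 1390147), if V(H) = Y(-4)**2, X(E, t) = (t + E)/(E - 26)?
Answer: sqrt(1390183) ≈ 1179.1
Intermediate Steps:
Y(D) = 6 (Y(D) = 3 + (4 - 1) = 3 + 3 = 6)
X(E, t) = (E + t)/(-26 + E)
V(H) = 36 (V(H) = 6**2 = 36)
sqrt(V(X(-9, 16*3)) + 1390147) = sqrt(36 + 1390147) = sqrt(1390183)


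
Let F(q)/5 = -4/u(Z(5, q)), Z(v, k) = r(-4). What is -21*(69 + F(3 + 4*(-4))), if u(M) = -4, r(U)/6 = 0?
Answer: -1554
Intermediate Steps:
r(U) = 0 (r(U) = 6*0 = 0)
Z(v, k) = 0
F(q) = 5 (F(q) = 5*(-4/(-4)) = 5*(-4*(-1/4)) = 5*1 = 5)
-21*(69 + F(3 + 4*(-4))) = -21*(69 + 5) = -21*74 = -1554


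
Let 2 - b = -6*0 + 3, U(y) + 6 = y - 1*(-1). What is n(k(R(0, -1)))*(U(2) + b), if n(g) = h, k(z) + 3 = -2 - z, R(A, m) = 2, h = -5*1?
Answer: 20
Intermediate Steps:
h = -5
k(z) = -5 - z (k(z) = -3 + (-2 - z) = -5 - z)
U(y) = -5 + y (U(y) = -6 + (y - 1*(-1)) = -6 + (y + 1) = -6 + (1 + y) = -5 + y)
n(g) = -5
b = -1 (b = 2 - (-6*0 + 3) = 2 - (0 + 3) = 2 - 1*3 = 2 - 3 = -1)
n(k(R(0, -1)))*(U(2) + b) = -5*((-5 + 2) - 1) = -5*(-3 - 1) = -5*(-4) = 20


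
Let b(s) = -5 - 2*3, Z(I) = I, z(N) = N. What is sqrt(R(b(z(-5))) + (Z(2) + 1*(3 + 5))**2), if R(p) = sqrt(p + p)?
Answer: sqrt(100 + I*sqrt(22)) ≈ 10.003 + 0.2345*I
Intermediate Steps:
b(s) = -11 (b(s) = -5 - 6 = -11)
R(p) = sqrt(2)*sqrt(p) (R(p) = sqrt(2*p) = sqrt(2)*sqrt(p))
sqrt(R(b(z(-5))) + (Z(2) + 1*(3 + 5))**2) = sqrt(sqrt(2)*sqrt(-11) + (2 + 1*(3 + 5))**2) = sqrt(sqrt(2)*(I*sqrt(11)) + (2 + 1*8)**2) = sqrt(I*sqrt(22) + (2 + 8)**2) = sqrt(I*sqrt(22) + 10**2) = sqrt(I*sqrt(22) + 100) = sqrt(100 + I*sqrt(22))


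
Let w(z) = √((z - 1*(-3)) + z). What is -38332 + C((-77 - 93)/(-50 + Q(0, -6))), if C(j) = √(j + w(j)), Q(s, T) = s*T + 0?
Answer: -38332 + √(85 + 35*√5)/5 ≈ -38329.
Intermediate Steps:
w(z) = √(3 + 2*z) (w(z) = √((z + 3) + z) = √((3 + z) + z) = √(3 + 2*z))
Q(s, T) = T*s (Q(s, T) = T*s + 0 = T*s)
C(j) = √(j + √(3 + 2*j))
-38332 + C((-77 - 93)/(-50 + Q(0, -6))) = -38332 + √((-77 - 93)/(-50 - 6*0) + √(3 + 2*((-77 - 93)/(-50 - 6*0)))) = -38332 + √(-170/(-50 + 0) + √(3 + 2*(-170/(-50 + 0)))) = -38332 + √(-170/(-50) + √(3 + 2*(-170/(-50)))) = -38332 + √(-170*(-1/50) + √(3 + 2*(-170*(-1/50)))) = -38332 + √(17/5 + √(3 + 2*(17/5))) = -38332 + √(17/5 + √(3 + 34/5)) = -38332 + √(17/5 + √(49/5)) = -38332 + √(17/5 + 7*√5/5)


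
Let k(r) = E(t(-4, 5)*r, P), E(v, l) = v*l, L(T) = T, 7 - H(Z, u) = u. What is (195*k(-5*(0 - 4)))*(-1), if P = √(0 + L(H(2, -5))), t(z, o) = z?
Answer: 31200*√3 ≈ 54040.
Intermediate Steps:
H(Z, u) = 7 - u
P = 2*√3 (P = √(0 + (7 - 1*(-5))) = √(0 + (7 + 5)) = √(0 + 12) = √12 = 2*√3 ≈ 3.4641)
E(v, l) = l*v
k(r) = -8*r*√3 (k(r) = (2*√3)*(-4*r) = -8*r*√3)
(195*k(-5*(0 - 4)))*(-1) = (195*(-8*(-5*(0 - 4))*√3))*(-1) = (195*(-8*(-5*(-4))*√3))*(-1) = (195*(-8*20*√3))*(-1) = (195*(-160*√3))*(-1) = -31200*√3*(-1) = 31200*√3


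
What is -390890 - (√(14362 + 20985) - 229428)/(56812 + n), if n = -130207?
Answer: -3187733442/8155 + √35347/73395 ≈ -3.9089e+5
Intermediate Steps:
-390890 - (√(14362 + 20985) - 229428)/(56812 + n) = -390890 - (√(14362 + 20985) - 229428)/(56812 - 130207) = -390890 - (√35347 - 229428)/(-73395) = -390890 - (-229428 + √35347)*(-1)/73395 = -390890 - (25492/8155 - √35347/73395) = -390890 + (-25492/8155 + √35347/73395) = -3187733442/8155 + √35347/73395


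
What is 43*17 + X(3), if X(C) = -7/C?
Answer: 2186/3 ≈ 728.67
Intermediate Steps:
43*17 + X(3) = 43*17 - 7/3 = 731 - 7*1/3 = 731 - 7/3 = 2186/3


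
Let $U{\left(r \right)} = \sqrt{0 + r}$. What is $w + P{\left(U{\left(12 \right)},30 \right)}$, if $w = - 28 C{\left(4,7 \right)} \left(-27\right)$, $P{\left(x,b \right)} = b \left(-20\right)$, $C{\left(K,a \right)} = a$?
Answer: $4692$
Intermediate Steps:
$U{\left(r \right)} = \sqrt{r}$
$P{\left(x,b \right)} = - 20 b$
$w = 5292$ ($w = \left(-28\right) 7 \left(-27\right) = \left(-196\right) \left(-27\right) = 5292$)
$w + P{\left(U{\left(12 \right)},30 \right)} = 5292 - 600 = 4692$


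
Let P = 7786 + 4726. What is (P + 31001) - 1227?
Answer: 42286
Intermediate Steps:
P = 12512
(P + 31001) - 1227 = (12512 + 31001) - 1227 = 43513 - 1227 = 42286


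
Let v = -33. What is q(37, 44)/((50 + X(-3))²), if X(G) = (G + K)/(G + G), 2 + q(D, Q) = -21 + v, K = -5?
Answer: -18/847 ≈ -0.021251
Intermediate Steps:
q(D, Q) = -56 (q(D, Q) = -2 + (-21 - 33) = -2 - 54 = -56)
X(G) = (-5 + G)/(2*G) (X(G) = (G - 5)/(G + G) = (-5 + G)/((2*G)) = (-5 + G)*(1/(2*G)) = (-5 + G)/(2*G))
q(37, 44)/((50 + X(-3))²) = -56/(50 + (½)*(-5 - 3)/(-3))² = -56/(50 + (½)*(-⅓)*(-8))² = -56/(50 + 4/3)² = -56/((154/3)²) = -56/23716/9 = -56*9/23716 = -18/847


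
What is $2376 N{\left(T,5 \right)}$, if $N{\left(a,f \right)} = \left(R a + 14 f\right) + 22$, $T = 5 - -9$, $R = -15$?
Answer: $-280368$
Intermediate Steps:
$T = 14$ ($T = 5 + 9 = 14$)
$N{\left(a,f \right)} = 22 - 15 a + 14 f$ ($N{\left(a,f \right)} = \left(- 15 a + 14 f\right) + 22 = 22 - 15 a + 14 f$)
$2376 N{\left(T,5 \right)} = 2376 \left(22 - 210 + 14 \cdot 5\right) = 2376 \left(22 - 210 + 70\right) = 2376 \left(-118\right) = -280368$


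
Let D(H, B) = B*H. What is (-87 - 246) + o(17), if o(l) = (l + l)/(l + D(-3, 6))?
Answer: -367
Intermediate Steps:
o(l) = 2*l/(-18 + l) (o(l) = (l + l)/(l + 6*(-3)) = (2*l)/(l - 18) = (2*l)/(-18 + l) = 2*l/(-18 + l))
(-87 - 246) + o(17) = (-87 - 246) + 2*17/(-18 + 17) = -333 + 2*17/(-1) = -333 + 2*17*(-1) = -333 - 34 = -367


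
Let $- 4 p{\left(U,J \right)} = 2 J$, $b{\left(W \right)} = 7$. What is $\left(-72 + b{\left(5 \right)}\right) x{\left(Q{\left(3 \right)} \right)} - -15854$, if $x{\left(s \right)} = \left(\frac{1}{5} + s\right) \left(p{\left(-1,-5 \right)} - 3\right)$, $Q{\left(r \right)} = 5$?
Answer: $16023$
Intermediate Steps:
$p{\left(U,J \right)} = - \frac{J}{2}$ ($p{\left(U,J \right)} = - \frac{2 J}{4} = - \frac{J}{2}$)
$x{\left(s \right)} = - \frac{1}{10} - \frac{s}{2}$ ($x{\left(s \right)} = \left(\frac{1}{5} + s\right) \left(\left(- \frac{1}{2}\right) \left(-5\right) - 3\right) = \left(\frac{1}{5} + s\right) \left(\frac{5}{2} - 3\right) = \left(\frac{1}{5} + s\right) \left(- \frac{1}{2}\right) = - \frac{1}{10} - \frac{s}{2}$)
$\left(-72 + b{\left(5 \right)}\right) x{\left(Q{\left(3 \right)} \right)} - -15854 = \left(-72 + 7\right) \left(- \frac{1}{10} - \frac{5}{2}\right) - -15854 = - 65 \left(- \frac{1}{10} - \frac{5}{2}\right) + 15854 = \left(-65\right) \left(- \frac{13}{5}\right) + 15854 = 169 + 15854 = 16023$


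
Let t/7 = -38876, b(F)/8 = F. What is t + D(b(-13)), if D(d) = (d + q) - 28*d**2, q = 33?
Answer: -575051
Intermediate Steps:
b(F) = 8*F
D(d) = 33 + d - 28*d**2 (D(d) = (d + 33) - 28*d**2 = (33 + d) - 28*d**2 = 33 + d - 28*d**2)
t = -272132 (t = 7*(-38876) = -272132)
t + D(b(-13)) = -272132 + (33 + 8*(-13) - 28*(8*(-13))**2) = -272132 + (33 - 104 - 28*(-104)**2) = -272132 + (33 - 104 - 28*10816) = -272132 + (33 - 104 - 302848) = -272132 - 302919 = -575051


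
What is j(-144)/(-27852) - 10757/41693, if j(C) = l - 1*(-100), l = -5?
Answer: -303564799/1161233436 ≈ -0.26142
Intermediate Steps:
j(C) = 95 (j(C) = -5 - 1*(-100) = -5 + 100 = 95)
j(-144)/(-27852) - 10757/41693 = 95/(-27852) - 10757/41693 = 95*(-1/27852) - 10757*1/41693 = -95/27852 - 10757/41693 = -303564799/1161233436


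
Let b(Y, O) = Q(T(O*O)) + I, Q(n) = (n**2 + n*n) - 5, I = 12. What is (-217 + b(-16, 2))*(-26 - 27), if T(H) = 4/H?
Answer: 11024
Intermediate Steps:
Q(n) = -5 + 2*n**2 (Q(n) = (n**2 + n**2) - 5 = 2*n**2 - 5 = -5 + 2*n**2)
b(Y, O) = 7 + 32/O**4 (b(Y, O) = (-5 + 2*(4/((O*O)))**2) + 12 = (-5 + 2*(4/(O**2))**2) + 12 = (-5 + 2*(4/O**2)**2) + 12 = (-5 + 2*(16/O**4)) + 12 = (-5 + 32/O**4) + 12 = 7 + 32/O**4)
(-217 + b(-16, 2))*(-26 - 27) = (-217 + (7 + 32/2**4))*(-26 - 27) = (-217 + (7 + 32*(1/16)))*(-53) = (-217 + (7 + 2))*(-53) = (-217 + 9)*(-53) = -208*(-53) = 11024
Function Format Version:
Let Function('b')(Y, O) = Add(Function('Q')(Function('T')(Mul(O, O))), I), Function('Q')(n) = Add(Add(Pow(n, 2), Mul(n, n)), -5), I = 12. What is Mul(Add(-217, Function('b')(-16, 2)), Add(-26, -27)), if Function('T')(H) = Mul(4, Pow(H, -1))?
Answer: 11024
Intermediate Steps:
Function('Q')(n) = Add(-5, Mul(2, Pow(n, 2))) (Function('Q')(n) = Add(Add(Pow(n, 2), Pow(n, 2)), -5) = Add(Mul(2, Pow(n, 2)), -5) = Add(-5, Mul(2, Pow(n, 2))))
Function('b')(Y, O) = Add(7, Mul(32, Pow(O, -4))) (Function('b')(Y, O) = Add(Add(-5, Mul(2, Pow(Mul(4, Pow(Mul(O, O), -1)), 2))), 12) = Add(Add(-5, Mul(2, Pow(Mul(4, Pow(Pow(O, 2), -1)), 2))), 12) = Add(Add(-5, Mul(2, Pow(Mul(4, Pow(O, -2)), 2))), 12) = Add(Add(-5, Mul(2, Mul(16, Pow(O, -4)))), 12) = Add(Add(-5, Mul(32, Pow(O, -4))), 12) = Add(7, Mul(32, Pow(O, -4))))
Mul(Add(-217, Function('b')(-16, 2)), Add(-26, -27)) = Mul(Add(-217, Add(7, Mul(32, Pow(2, -4)))), Add(-26, -27)) = Mul(Add(-217, Add(7, Mul(32, Rational(1, 16)))), -53) = Mul(Add(-217, Add(7, 2)), -53) = Mul(Add(-217, 9), -53) = Mul(-208, -53) = 11024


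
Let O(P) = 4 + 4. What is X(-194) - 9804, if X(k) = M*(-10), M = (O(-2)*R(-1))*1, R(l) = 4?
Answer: -10124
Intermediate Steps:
O(P) = 8
M = 32 (M = (8*4)*1 = 32*1 = 32)
X(k) = -320 (X(k) = 32*(-10) = -320)
X(-194) - 9804 = -320 - 9804 = -10124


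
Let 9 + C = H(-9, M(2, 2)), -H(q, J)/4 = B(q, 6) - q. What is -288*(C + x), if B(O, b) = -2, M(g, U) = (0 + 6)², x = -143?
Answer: 51840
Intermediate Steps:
M(g, U) = 36 (M(g, U) = 6² = 36)
H(q, J) = 8 + 4*q (H(q, J) = -4*(-2 - q) = 8 + 4*q)
C = -37 (C = -9 + (8 + 4*(-9)) = -9 + (8 - 36) = -9 - 28 = -37)
-288*(C + x) = -288*(-37 - 143) = -288*(-180) = 51840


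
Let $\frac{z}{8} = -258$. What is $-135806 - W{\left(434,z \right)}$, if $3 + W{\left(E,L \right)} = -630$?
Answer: $-135173$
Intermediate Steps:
$z = -2064$ ($z = 8 \left(-258\right) = -2064$)
$W{\left(E,L \right)} = -633$ ($W{\left(E,L \right)} = -3 - 630 = -633$)
$-135806 - W{\left(434,z \right)} = -135806 - -633 = -135806 + 633 = -135173$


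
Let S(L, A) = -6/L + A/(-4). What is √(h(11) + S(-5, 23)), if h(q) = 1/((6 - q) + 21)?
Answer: I*√1795/20 ≈ 2.1184*I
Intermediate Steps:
S(L, A) = -6/L - A/4 (S(L, A) = -6/L + A*(-¼) = -6/L - A/4)
h(q) = 1/(27 - q)
√(h(11) + S(-5, 23)) = √(-1/(-27 + 11) + (-6/(-5) - ¼*23)) = √(-1/(-16) + (-6*(-⅕) - 23/4)) = √(-1*(-1/16) + (6/5 - 23/4)) = √(1/16 - 91/20) = √(-359/80) = I*√1795/20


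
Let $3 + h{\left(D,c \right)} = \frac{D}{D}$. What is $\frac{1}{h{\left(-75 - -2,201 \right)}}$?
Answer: $- \frac{1}{2} \approx -0.5$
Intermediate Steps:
$h{\left(D,c \right)} = -2$ ($h{\left(D,c \right)} = -3 + \frac{D}{D} = -3 + 1 = -2$)
$\frac{1}{h{\left(-75 - -2,201 \right)}} = \frac{1}{-2} = - \frac{1}{2}$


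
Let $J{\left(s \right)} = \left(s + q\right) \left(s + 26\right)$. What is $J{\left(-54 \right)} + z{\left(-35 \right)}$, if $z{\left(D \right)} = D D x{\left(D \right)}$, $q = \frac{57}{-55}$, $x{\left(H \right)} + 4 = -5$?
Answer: $- \frac{521619}{55} \approx -9484.0$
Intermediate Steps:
$x{\left(H \right)} = -9$ ($x{\left(H \right)} = -4 - 5 = -9$)
$q = - \frac{57}{55}$ ($q = 57 \left(- \frac{1}{55}\right) = - \frac{57}{55} \approx -1.0364$)
$J{\left(s \right)} = \left(26 + s\right) \left(- \frac{57}{55} + s\right)$ ($J{\left(s \right)} = \left(s - \frac{57}{55}\right) \left(s + 26\right) = \left(- \frac{57}{55} + s\right) \left(26 + s\right) = \left(26 + s\right) \left(- \frac{57}{55} + s\right)$)
$z{\left(D \right)} = - 9 D^{2}$ ($z{\left(D \right)} = D D \left(-9\right) = D^{2} \left(-9\right) = - 9 D^{2}$)
$J{\left(-54 \right)} + z{\left(-35 \right)} = \left(- \frac{1482}{55} + \left(-54\right)^{2} + \frac{1373}{55} \left(-54\right)\right) - 9 \left(-35\right)^{2} = \left(- \frac{1482}{55} + 2916 - \frac{74142}{55}\right) - 11025 = \frac{84756}{55} - 11025 = - \frac{521619}{55}$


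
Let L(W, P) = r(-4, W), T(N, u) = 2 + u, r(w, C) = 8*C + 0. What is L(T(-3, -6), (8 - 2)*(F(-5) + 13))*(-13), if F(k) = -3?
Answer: 416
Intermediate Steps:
r(w, C) = 8*C
L(W, P) = 8*W
L(T(-3, -6), (8 - 2)*(F(-5) + 13))*(-13) = (8*(2 - 6))*(-13) = (8*(-4))*(-13) = -32*(-13) = 416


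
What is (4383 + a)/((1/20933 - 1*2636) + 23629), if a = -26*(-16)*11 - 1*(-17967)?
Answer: 281820979/219723235 ≈ 1.2826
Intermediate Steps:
a = 22543 (a = 416*11 + 17967 = 4576 + 17967 = 22543)
(4383 + a)/((1/20933 - 1*2636) + 23629) = (4383 + 22543)/((1/20933 - 1*2636) + 23629) = 26926/((1/20933 - 2636) + 23629) = 26926/(-55179387/20933 + 23629) = 26926/(439446470/20933) = 26926*(20933/439446470) = 281820979/219723235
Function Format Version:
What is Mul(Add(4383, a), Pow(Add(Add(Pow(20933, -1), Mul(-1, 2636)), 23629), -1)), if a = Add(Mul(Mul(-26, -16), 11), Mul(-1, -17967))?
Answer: Rational(281820979, 219723235) ≈ 1.2826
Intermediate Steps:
a = 22543 (a = Add(Mul(416, 11), 17967) = Add(4576, 17967) = 22543)
Mul(Add(4383, a), Pow(Add(Add(Pow(20933, -1), Mul(-1, 2636)), 23629), -1)) = Mul(Add(4383, 22543), Pow(Add(Add(Pow(20933, -1), Mul(-1, 2636)), 23629), -1)) = Mul(26926, Pow(Add(Add(Rational(1, 20933), -2636), 23629), -1)) = Mul(26926, Pow(Add(Rational(-55179387, 20933), 23629), -1)) = Mul(26926, Pow(Rational(439446470, 20933), -1)) = Mul(26926, Rational(20933, 439446470)) = Rational(281820979, 219723235)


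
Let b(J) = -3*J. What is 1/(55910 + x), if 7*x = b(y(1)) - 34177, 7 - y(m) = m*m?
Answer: 1/51025 ≈ 1.9598e-5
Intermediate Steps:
y(m) = 7 - m² (y(m) = 7 - m*m = 7 - m²)
x = -4885 (x = (-3*(7 - 1*1²) - 34177)/7 = (-3*(7 - 1*1) - 34177)/7 = (-3*(7 - 1) - 34177)/7 = (-3*6 - 34177)/7 = (-18 - 34177)/7 = (⅐)*(-34195) = -4885)
1/(55910 + x) = 1/(55910 - 4885) = 1/51025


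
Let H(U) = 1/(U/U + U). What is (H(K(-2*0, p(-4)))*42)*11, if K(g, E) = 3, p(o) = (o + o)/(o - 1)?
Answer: 231/2 ≈ 115.50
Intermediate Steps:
p(o) = 2*o/(-1 + o) (p(o) = (2*o)/(-1 + o) = 2*o/(-1 + o))
H(U) = 1/(1 + U)
(H(K(-2*0, p(-4)))*42)*11 = (42/(1 + 3))*11 = (42/4)*11 = ((¼)*42)*11 = (21/2)*11 = 231/2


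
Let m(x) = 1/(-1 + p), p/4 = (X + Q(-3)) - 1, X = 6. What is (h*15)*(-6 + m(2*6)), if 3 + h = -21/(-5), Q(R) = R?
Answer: -738/7 ≈ -105.43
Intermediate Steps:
p = 8 (p = 4*((6 - 3) - 1) = 4*(3 - 1) = 4*2 = 8)
h = 6/5 (h = -3 - 21/(-5) = -3 - 21*(-1/5) = -3 + 21/5 = 6/5 ≈ 1.2000)
m(x) = 1/7 (m(x) = 1/(-1 + 8) = 1/7)
(h*15)*(-6 + m(2*6)) = ((6/5)*15)*(-6 + 1/7) = 18*(-41/7) = -738/7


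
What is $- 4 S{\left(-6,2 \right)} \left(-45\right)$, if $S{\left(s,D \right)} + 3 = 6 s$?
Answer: $-7020$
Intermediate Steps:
$S{\left(s,D \right)} = -3 + 6 s$
$- 4 S{\left(-6,2 \right)} \left(-45\right) = - 4 \left(-3 + 6 \left(-6\right)\right) \left(-45\right) = - 4 \left(-3 - 36\right) \left(-45\right) = \left(-4\right) \left(-39\right) \left(-45\right) = 156 \left(-45\right) = -7020$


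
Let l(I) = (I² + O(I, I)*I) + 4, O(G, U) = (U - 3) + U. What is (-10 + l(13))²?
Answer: 213444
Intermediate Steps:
O(G, U) = -3 + 2*U (O(G, U) = (-3 + U) + U = -3 + 2*U)
l(I) = 4 + I² + I*(-3 + 2*I) (l(I) = (I² + (-3 + 2*I)*I) + 4 = (I² + I*(-3 + 2*I)) + 4 = 4 + I² + I*(-3 + 2*I))
(-10 + l(13))² = (-10 + (4 - 3*13 + 3*13²))² = (-10 + (4 - 39 + 3*169))² = (-10 + (4 - 39 + 507))² = (-10 + 472)² = 462² = 213444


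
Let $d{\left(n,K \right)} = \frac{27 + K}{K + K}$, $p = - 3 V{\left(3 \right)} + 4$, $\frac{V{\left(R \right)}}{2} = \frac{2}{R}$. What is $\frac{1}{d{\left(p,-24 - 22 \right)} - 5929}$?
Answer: $- \frac{92}{545449} \approx -0.00016867$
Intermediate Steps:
$V{\left(R \right)} = \frac{4}{R}$ ($V{\left(R \right)} = 2 \frac{2}{R} = \frac{4}{R}$)
$p = 0$ ($p = - 3 \cdot \frac{4}{3} + 4 = - 3 \cdot 4 \cdot \frac{1}{3} + 4 = \left(-3\right) \frac{4}{3} + 4 = -4 + 4 = 0$)
$d{\left(n,K \right)} = \frac{27 + K}{2 K}$
$\frac{1}{d{\left(p,-24 - 22 \right)} - 5929} = \frac{1}{\frac{27 - 46}{2 \left(-24 - 22\right)} - 5929} = \frac{1}{\frac{27 - 46}{2 \left(-46\right)} - 5929} = \frac{1}{\frac{1}{2} \left(- \frac{1}{46}\right) \left(-19\right) - 5929} = \frac{1}{\frac{19}{92} - 5929} = \frac{1}{- \frac{545449}{92}} = - \frac{92}{545449}$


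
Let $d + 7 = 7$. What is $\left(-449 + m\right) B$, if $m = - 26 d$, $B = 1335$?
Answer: $-599415$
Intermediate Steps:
$d = 0$ ($d = -7 + 7 = 0$)
$m = 0$ ($m = \left(-26\right) 0 = 0$)
$\left(-449 + m\right) B = \left(-449 + 0\right) 1335 = \left(-449\right) 1335 = -599415$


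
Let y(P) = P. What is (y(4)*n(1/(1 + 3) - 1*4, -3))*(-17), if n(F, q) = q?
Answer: 204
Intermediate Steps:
(y(4)*n(1/(1 + 3) - 1*4, -3))*(-17) = (4*(-3))*(-17) = -12*(-17) = 204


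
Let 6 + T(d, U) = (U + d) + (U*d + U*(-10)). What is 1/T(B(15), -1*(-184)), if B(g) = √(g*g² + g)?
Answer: 277/18876751 + 185*√3390/113260506 ≈ 0.00010978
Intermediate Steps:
B(g) = √(g + g³) (B(g) = √(g³ + g) = √(g + g³))
T(d, U) = -6 + d - 9*U + U*d (T(d, U) = -6 + ((U + d) + (U*d + U*(-10))) = -6 + ((U + d) + (U*d - 10*U)) = -6 + ((U + d) + (-10*U + U*d)) = -6 + (d - 9*U + U*d) = -6 + d - 9*U + U*d)
1/T(B(15), -1*(-184)) = 1/(-6 + √(15 + 15³) - (-9)*(-184) + (-1*(-184))*√(15 + 15³)) = 1/(-6 + √(15 + 3375) - 9*184 + 184*√(15 + 3375)) = 1/(-6 + √3390 - 1656 + 184*√3390) = 1/(-1662 + 185*√3390)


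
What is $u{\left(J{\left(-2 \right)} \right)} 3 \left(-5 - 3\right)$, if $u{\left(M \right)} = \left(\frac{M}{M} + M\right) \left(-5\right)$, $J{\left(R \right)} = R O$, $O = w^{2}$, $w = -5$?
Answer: $-5880$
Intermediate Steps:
$O = 25$ ($O = \left(-5\right)^{2} = 25$)
$J{\left(R \right)} = 25 R$ ($J{\left(R \right)} = R 25 = 25 R$)
$u{\left(M \right)} = -5 - 5 M$ ($u{\left(M \right)} = \left(1 + M\right) \left(-5\right) = -5 - 5 M$)
$u{\left(J{\left(-2 \right)} \right)} 3 \left(-5 - 3\right) = \left(-5 - 5 \cdot 25 \left(-2\right)\right) 3 \left(-5 - 3\right) = \left(-5 - -250\right) 3 \left(-8\right) = \left(-5 + 250\right) 3 \left(-8\right) = 245 \cdot 3 \left(-8\right) = 735 \left(-8\right) = -5880$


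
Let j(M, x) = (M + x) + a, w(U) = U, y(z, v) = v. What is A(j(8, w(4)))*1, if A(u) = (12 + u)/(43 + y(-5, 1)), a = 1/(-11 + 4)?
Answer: 167/308 ≈ 0.54221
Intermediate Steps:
a = -1/7 (a = 1/(-7) = -1/7 ≈ -0.14286)
j(M, x) = -1/7 + M + x (j(M, x) = (M + x) - 1/7 = -1/7 + M + x)
A(u) = 3/11 + u/44 (A(u) = (12 + u)/(43 + 1) = (12 + u)/44 = (12 + u)*(1/44) = 3/11 + u/44)
A(j(8, w(4)))*1 = (3/11 + (-1/7 + 8 + 4)/44)*1 = (3/11 + (1/44)*(83/7))*1 = (3/11 + 83/308)*1 = (167/308)*1 = 167/308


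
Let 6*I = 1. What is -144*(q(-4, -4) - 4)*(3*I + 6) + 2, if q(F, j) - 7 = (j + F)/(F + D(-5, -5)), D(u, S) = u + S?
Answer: -23386/7 ≈ -3340.9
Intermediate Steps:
D(u, S) = S + u
I = ⅙ (I = (⅙)*1 = ⅙ ≈ 0.16667)
q(F, j) = 7 + (F + j)/(-10 + F) (q(F, j) = 7 + (j + F)/(F + (-5 - 5)) = 7 + (F + j)/(F - 10) = 7 + (F + j)/(-10 + F))
-144*(q(-4, -4) - 4)*(3*I + 6) + 2 = -144*((-70 - 4 + 8*(-4))/(-10 - 4) - 4)*(3*(⅙) + 6) + 2 = -144*((-70 - 4 - 32)/(-14) - 4)*(½ + 6) + 2 = -144*(-1/14*(-106) - 4)*13/2 + 2 = -144*(53/7 - 4)*13/2 + 2 = -3600*13/(7*2) + 2 = -144*325/14 + 2 = -23400/7 + 2 = -23386/7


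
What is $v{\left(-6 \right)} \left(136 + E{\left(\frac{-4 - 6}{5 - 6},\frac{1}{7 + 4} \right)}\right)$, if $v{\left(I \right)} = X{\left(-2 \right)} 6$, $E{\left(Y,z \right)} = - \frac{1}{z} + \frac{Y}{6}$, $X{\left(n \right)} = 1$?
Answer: $760$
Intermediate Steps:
$E{\left(Y,z \right)} = - \frac{1}{z} + \frac{Y}{6}$ ($E{\left(Y,z \right)} = - \frac{1}{z} + Y \frac{1}{6} = - \frac{1}{z} + \frac{Y}{6}$)
$v{\left(I \right)} = 6$ ($v{\left(I \right)} = 1 \cdot 6 = 6$)
$v{\left(-6 \right)} \left(136 + E{\left(\frac{-4 - 6}{5 - 6},\frac{1}{7 + 4} \right)}\right) = 6 \left(136 + \left(- \frac{1}{\frac{1}{7 + 4}} + \frac{\left(-4 - 6\right) \frac{1}{5 - 6}}{6}\right)\right) = 6 \left(136 + \left(- \frac{1}{\frac{1}{11}} + \frac{\left(-10\right) \frac{1}{-1}}{6}\right)\right) = 6 \left(136 - \left(11 - \left(- \frac{5}{3}\right) \left(-1\right)\right)\right) = 6 \left(136 + \left(\left(-1\right) 11 + \frac{1}{6} \cdot 10\right)\right) = 6 \left(136 + \left(-11 + \frac{5}{3}\right)\right) = 6 \left(136 - \frac{28}{3}\right) = 6 \cdot \frac{380}{3} = 760$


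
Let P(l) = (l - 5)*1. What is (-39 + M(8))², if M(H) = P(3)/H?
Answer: 24649/16 ≈ 1540.6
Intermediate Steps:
P(l) = -5 + l (P(l) = (-5 + l)*1 = -5 + l)
M(H) = -2/H (M(H) = (-5 + 3)/H = -2/H)
(-39 + M(8))² = (-39 - 2/8)² = (-39 - 2*⅛)² = (-39 - ¼)² = (-157/4)² = 24649/16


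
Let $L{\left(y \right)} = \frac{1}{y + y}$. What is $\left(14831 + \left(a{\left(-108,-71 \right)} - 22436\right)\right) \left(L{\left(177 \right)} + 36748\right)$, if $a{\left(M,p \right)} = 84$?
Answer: $- \frac{32613044051}{118} \approx -2.7638 \cdot 10^{8}$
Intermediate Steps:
$L{\left(y \right)} = \frac{1}{2 y}$
$\left(14831 + \left(a{\left(-108,-71 \right)} - 22436\right)\right) \left(L{\left(177 \right)} + 36748\right) = \left(14831 + \left(84 - 22436\right)\right) \left(\frac{1}{2 \cdot 177} + 36748\right) = \left(14831 - 22352\right) \left(\frac{1}{2} \cdot \frac{1}{177} + 36748\right) = - 7521 \left(\frac{1}{354} + 36748\right) = \left(-7521\right) \frac{13008793}{354} = - \frac{32613044051}{118}$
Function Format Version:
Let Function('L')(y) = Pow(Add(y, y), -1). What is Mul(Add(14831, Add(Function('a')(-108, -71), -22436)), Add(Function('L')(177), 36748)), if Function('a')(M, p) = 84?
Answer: Rational(-32613044051, 118) ≈ -2.7638e+8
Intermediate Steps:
Function('L')(y) = Mul(Rational(1, 2), Pow(y, -1)) (Function('L')(y) = Pow(Mul(2, y), -1) = Mul(Rational(1, 2), Pow(y, -1)))
Mul(Add(14831, Add(Function('a')(-108, -71), -22436)), Add(Function('L')(177), 36748)) = Mul(Add(14831, Add(84, -22436)), Add(Mul(Rational(1, 2), Pow(177, -1)), 36748)) = Mul(Add(14831, -22352), Add(Mul(Rational(1, 2), Rational(1, 177)), 36748)) = Mul(-7521, Add(Rational(1, 354), 36748)) = Mul(-7521, Rational(13008793, 354)) = Rational(-32613044051, 118)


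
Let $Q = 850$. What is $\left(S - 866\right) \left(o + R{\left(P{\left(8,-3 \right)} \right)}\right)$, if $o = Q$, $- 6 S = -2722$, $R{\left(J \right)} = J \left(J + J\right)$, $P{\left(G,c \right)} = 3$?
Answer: $- \frac{1073716}{3} \approx -3.5791 \cdot 10^{5}$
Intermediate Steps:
$R{\left(J \right)} = 2 J^{2}$ ($R{\left(J \right)} = J 2 J = 2 J^{2}$)
$S = \frac{1361}{3}$ ($S = \left(- \frac{1}{6}\right) \left(-2722\right) = \frac{1361}{3} \approx 453.67$)
$o = 850$
$\left(S - 866\right) \left(o + R{\left(P{\left(8,-3 \right)} \right)}\right) = \left(\frac{1361}{3} - 866\right) \left(850 + 2 \cdot 3^{2}\right) = - \frac{1237 \left(850 + 2 \cdot 9\right)}{3} = - \frac{1237 \left(850 + 18\right)}{3} = \left(- \frac{1237}{3}\right) 868 = - \frac{1073716}{3}$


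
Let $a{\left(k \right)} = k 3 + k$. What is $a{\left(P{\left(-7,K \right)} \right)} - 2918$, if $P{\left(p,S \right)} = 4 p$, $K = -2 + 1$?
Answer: $-3030$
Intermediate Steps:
$K = -1$
$a{\left(k \right)} = 4 k$ ($a{\left(k \right)} = 3 k + k = 4 k$)
$a{\left(P{\left(-7,K \right)} \right)} - 2918 = 4 \cdot 4 \left(-7\right) - 2918 = 4 \left(-28\right) - 2918 = -112 - 2918 = -3030$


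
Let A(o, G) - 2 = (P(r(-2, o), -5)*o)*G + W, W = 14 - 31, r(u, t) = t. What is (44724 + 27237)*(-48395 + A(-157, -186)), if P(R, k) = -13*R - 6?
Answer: 4272875791260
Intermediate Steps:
P(R, k) = -6 - 13*R
W = -17
A(o, G) = -15 + G*o*(-6 - 13*o) (A(o, G) = 2 + (((-6 - 13*o)*o)*G - 17) = 2 + ((o*(-6 - 13*o))*G - 17) = 2 + (G*o*(-6 - 13*o) - 17) = 2 + (-17 + G*o*(-6 - 13*o)) = -15 + G*o*(-6 - 13*o))
(44724 + 27237)*(-48395 + A(-157, -186)) = (44724 + 27237)*(-48395 + (-15 - 1*(-186)*(-157)*(6 + 13*(-157)))) = 71961*(-48395 + (-15 - 1*(-186)*(-157)*(6 - 2041))) = 71961*(-48395 + (-15 - 1*(-186)*(-157)*(-2035))) = 71961*(-48395 + (-15 + 59426070)) = 71961*(-48395 + 59426055) = 71961*59377660 = 4272875791260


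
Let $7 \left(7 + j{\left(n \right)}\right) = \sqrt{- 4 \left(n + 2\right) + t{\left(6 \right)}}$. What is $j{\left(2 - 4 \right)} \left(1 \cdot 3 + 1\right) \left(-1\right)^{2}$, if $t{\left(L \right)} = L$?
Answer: $-28 + \frac{4 \sqrt{6}}{7} \approx -26.6$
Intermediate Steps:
$j{\left(n \right)} = -7 + \frac{\sqrt{-2 - 4 n}}{7}$ ($j{\left(n \right)} = -7 + \frac{\sqrt{- 4 \left(n + 2\right) + 6}}{7} = -7 + \frac{\sqrt{- 4 \left(2 + n\right) + 6}}{7} = -7 + \frac{\sqrt{\left(-8 - 4 n\right) + 6}}{7} = -7 + \frac{\sqrt{-2 - 4 n}}{7}$)
$j{\left(2 - 4 \right)} \left(1 \cdot 3 + 1\right) \left(-1\right)^{2} = \left(-7 + \frac{\sqrt{-2 - 4 \left(2 - 4\right)}}{7}\right) \left(1 \cdot 3 + 1\right) \left(-1\right)^{2} = \left(-7 + \frac{\sqrt{-2 - 4 \left(2 - 4\right)}}{7}\right) \left(3 + 1\right) 1 = \left(-7 + \frac{\sqrt{-2 - -8}}{7}\right) 4 \cdot 1 = \left(-7 + \frac{\sqrt{-2 + 8}}{7}\right) 4 \cdot 1 = \left(-7 + \frac{\sqrt{6}}{7}\right) 4 \cdot 1 = \left(-28 + \frac{4 \sqrt{6}}{7}\right) 1 = -28 + \frac{4 \sqrt{6}}{7}$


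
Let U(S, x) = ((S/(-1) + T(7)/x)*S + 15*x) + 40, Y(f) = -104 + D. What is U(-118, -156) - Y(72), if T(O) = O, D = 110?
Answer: -1265527/78 ≈ -16225.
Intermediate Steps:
Y(f) = 6 (Y(f) = -104 + 110 = 6)
U(S, x) = 40 + 15*x + S*(-S + 7/x) (U(S, x) = ((S/(-1) + 7/x)*S + 15*x) + 40 = ((S*(-1) + 7/x)*S + 15*x) + 40 = ((-S + 7/x)*S + 15*x) + 40 = (S*(-S + 7/x) + 15*x) + 40 = (15*x + S*(-S + 7/x)) + 40 = 40 + 15*x + S*(-S + 7/x))
U(-118, -156) - Y(72) = (40 - 1*(-118)**2 + 15*(-156) + 7*(-118)/(-156)) - 1*6 = (40 - 1*13924 - 2340 + 7*(-118)*(-1/156)) - 6 = (40 - 13924 - 2340 + 413/78) - 6 = -1265059/78 - 6 = -1265527/78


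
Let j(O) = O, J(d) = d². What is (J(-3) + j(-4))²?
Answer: 25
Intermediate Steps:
(J(-3) + j(-4))² = ((-3)² - 4)² = (9 - 4)² = 5² = 25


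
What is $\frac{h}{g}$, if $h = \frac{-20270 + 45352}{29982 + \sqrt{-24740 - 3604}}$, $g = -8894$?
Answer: $- \frac{62667377}{666270787766} + \frac{12541 i \sqrt{7086}}{1998812363298} \approx -9.4057 \cdot 10^{-5} + 5.2815 \cdot 10^{-7} i$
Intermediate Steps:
$h = \frac{25082}{29982 + 2 i \sqrt{7086}}$ ($h = \frac{25082}{29982 + \sqrt{-28344}} = \frac{25082}{29982 + 2 i \sqrt{7086}} \approx 0.83654 - 0.0046974 i$)
$\frac{h}{g} = \frac{\frac{62667377}{74912389} - \frac{12541 i \sqrt{7086}}{224737167}}{-8894} = \left(\frac{62667377}{74912389} - \frac{12541 i \sqrt{7086}}{224737167}\right) \left(- \frac{1}{8894}\right) = - \frac{62667377}{666270787766} + \frac{12541 i \sqrt{7086}}{1998812363298}$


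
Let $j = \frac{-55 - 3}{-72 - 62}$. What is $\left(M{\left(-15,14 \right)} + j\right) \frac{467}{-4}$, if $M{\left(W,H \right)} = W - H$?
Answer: $\frac{446919}{134} \approx 3335.2$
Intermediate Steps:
$j = \frac{29}{67}$ ($j = - \frac{58}{-134} = \left(-58\right) \left(- \frac{1}{134}\right) = \frac{29}{67} \approx 0.43284$)
$\left(M{\left(-15,14 \right)} + j\right) \frac{467}{-4} = \left(\left(-15 - 14\right) + \frac{29}{67}\right) \frac{467}{-4} = \left(\left(-15 - 14\right) + \frac{29}{67}\right) 467 \left(- \frac{1}{4}\right) = \left(-29 + \frac{29}{67}\right) \left(- \frac{467}{4}\right) = \left(- \frac{1914}{67}\right) \left(- \frac{467}{4}\right) = \frac{446919}{134}$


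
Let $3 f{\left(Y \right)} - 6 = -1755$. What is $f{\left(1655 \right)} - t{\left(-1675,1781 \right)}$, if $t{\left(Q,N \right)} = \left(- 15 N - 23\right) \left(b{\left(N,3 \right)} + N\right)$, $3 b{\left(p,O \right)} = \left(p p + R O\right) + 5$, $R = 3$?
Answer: $28318375645$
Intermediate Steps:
$f{\left(Y \right)} = -583$ ($f{\left(Y \right)} = 2 + \frac{1}{3} \left(-1755\right) = 2 - 585 = -583$)
$b{\left(p,O \right)} = \frac{5}{3} + O + \frac{p^{2}}{3}$ ($b{\left(p,O \right)} = \frac{\left(p p + 3 O\right) + 5}{3} = \frac{\left(p^{2} + 3 O\right) + 5}{3} = \frac{5 + p^{2} + 3 O}{3} = \frac{5}{3} + O + \frac{p^{2}}{3}$)
$t{\left(Q,N \right)} = \left(-23 - 15 N\right) \left(\frac{14}{3} + N + \frac{N^{2}}{3}\right)$ ($t{\left(Q,N \right)} = \left(- 15 N - 23\right) \left(\left(\frac{5}{3} + 3 + \frac{N^{2}}{3}\right) + N\right) = \left(-23 - 15 N\right) \left(\left(\frac{14}{3} + \frac{N^{2}}{3}\right) + N\right) = \left(-23 - 15 N\right) \left(\frac{14}{3} + N + \frac{N^{2}}{3}\right)$)
$f{\left(1655 \right)} - t{\left(-1675,1781 \right)} = -583 - \left(- \frac{322}{3} - 165633 - 5 \cdot 1781^{3} - \frac{68 \cdot 1781^{2}}{3}\right) = -583 - \left(- \frac{322}{3} - 165633 - 28246312705 - \frac{215693348}{3}\right) = -583 - -28318376228 = -583 + 28318376228 = 28318375645$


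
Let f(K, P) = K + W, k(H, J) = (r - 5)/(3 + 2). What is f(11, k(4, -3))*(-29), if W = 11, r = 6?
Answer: -638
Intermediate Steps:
k(H, J) = ⅕ (k(H, J) = (6 - 5)/(3 + 2) = 1/5 = 1*(⅕) = ⅕)
f(K, P) = 11 + K (f(K, P) = K + 11 = 11 + K)
f(11, k(4, -3))*(-29) = (11 + 11)*(-29) = 22*(-29) = -638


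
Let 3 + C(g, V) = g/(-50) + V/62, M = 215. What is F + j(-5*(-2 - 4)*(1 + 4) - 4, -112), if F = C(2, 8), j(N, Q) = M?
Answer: 164369/775 ≈ 212.09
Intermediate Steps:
j(N, Q) = 215
C(g, V) = -3 - g/50 + V/62 (C(g, V) = -3 + (g/(-50) + V/62) = -3 + (g*(-1/50) + V*(1/62)) = -3 + (-g/50 + V/62) = -3 - g/50 + V/62)
F = -2256/775 (F = -3 - 1/50*2 + (1/62)*8 = -3 - 1/25 + 4/31 = -2256/775 ≈ -2.9110)
F + j(-5*(-2 - 4)*(1 + 4) - 4, -112) = -2256/775 + 215 = 164369/775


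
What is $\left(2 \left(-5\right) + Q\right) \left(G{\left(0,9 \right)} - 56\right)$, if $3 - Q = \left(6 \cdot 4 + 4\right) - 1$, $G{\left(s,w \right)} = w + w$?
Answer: $1292$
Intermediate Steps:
$G{\left(s,w \right)} = 2 w$
$Q = -24$ ($Q = 3 - \left(\left(6 \cdot 4 + 4\right) - 1\right) = 3 - \left(\left(24 + 4\right) - 1\right) = 3 - \left(28 - 1\right) = 3 - 27 = -24$)
$\left(2 \left(-5\right) + Q\right) \left(G{\left(0,9 \right)} - 56\right) = \left(2 \left(-5\right) - 24\right) \left(2 \cdot 9 - 56\right) = \left(-10 - 24\right) \left(18 - 56\right) = \left(-34\right) \left(-38\right) = 1292$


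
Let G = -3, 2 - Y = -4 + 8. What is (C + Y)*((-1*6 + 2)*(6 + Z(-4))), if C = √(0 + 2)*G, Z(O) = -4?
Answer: 16 + 24*√2 ≈ 49.941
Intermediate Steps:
Y = -2 (Y = 2 - (-4 + 8) = 2 - 1*4 = 2 - 4 = -2)
C = -3*√2 (C = √(0 + 2)*(-3) = √2*(-3) = -3*√2 ≈ -4.2426)
(C + Y)*((-1*6 + 2)*(6 + Z(-4))) = (-3*√2 - 2)*((-1*6 + 2)*(6 - 4)) = (-2 - 3*√2)*((-6 + 2)*2) = (-2 - 3*√2)*(-4*2) = (-2 - 3*√2)*(-8) = 16 + 24*√2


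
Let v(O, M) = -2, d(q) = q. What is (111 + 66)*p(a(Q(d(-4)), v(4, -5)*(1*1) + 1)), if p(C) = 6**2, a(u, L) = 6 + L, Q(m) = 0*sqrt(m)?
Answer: 6372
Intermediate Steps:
Q(m) = 0
p(C) = 36
(111 + 66)*p(a(Q(d(-4)), v(4, -5)*(1*1) + 1)) = (111 + 66)*36 = 177*36 = 6372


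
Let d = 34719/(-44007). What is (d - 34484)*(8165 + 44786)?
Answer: -26785653545919/14669 ≈ -1.8260e+9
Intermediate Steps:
d = -11573/14669 (d = 34719*(-1/44007) = -11573/14669 ≈ -0.78894)
(d - 34484)*(8165 + 44786) = (-11573/14669 - 34484)*(8165 + 44786) = -505857369/14669*52951 = -26785653545919/14669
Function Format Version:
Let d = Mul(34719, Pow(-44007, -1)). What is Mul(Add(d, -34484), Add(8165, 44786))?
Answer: Rational(-26785653545919, 14669) ≈ -1.8260e+9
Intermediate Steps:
d = Rational(-11573, 14669) (d = Mul(34719, Rational(-1, 44007)) = Rational(-11573, 14669) ≈ -0.78894)
Mul(Add(d, -34484), Add(8165, 44786)) = Mul(Add(Rational(-11573, 14669), -34484), Add(8165, 44786)) = Mul(Rational(-505857369, 14669), 52951) = Rational(-26785653545919, 14669)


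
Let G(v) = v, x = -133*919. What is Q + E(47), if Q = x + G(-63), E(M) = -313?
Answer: -122603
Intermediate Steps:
x = -122227
Q = -122290 (Q = -122227 - 63 = -122290)
Q + E(47) = -122290 - 313 = -122603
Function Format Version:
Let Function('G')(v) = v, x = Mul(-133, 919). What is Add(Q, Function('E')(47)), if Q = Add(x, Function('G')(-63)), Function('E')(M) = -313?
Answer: -122603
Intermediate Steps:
x = -122227
Q = -122290 (Q = Add(-122227, -63) = -122290)
Add(Q, Function('E')(47)) = Add(-122290, -313) = -122603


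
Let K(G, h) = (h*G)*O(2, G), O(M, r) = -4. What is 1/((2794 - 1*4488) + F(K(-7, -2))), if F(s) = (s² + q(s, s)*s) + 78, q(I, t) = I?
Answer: 1/4656 ≈ 0.00021478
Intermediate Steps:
K(G, h) = -4*G*h (K(G, h) = (h*G)*(-4) = (G*h)*(-4) = -4*G*h)
F(s) = 78 + 2*s² (F(s) = (s² + s*s) + 78 = (s² + s²) + 78 = 2*s² + 78 = 78 + 2*s²)
1/((2794 - 1*4488) + F(K(-7, -2))) = 1/((2794 - 1*4488) + (78 + 2*(-4*(-7)*(-2))²)) = 1/((2794 - 4488) + (78 + 2*(-56)²)) = 1/(-1694 + (78 + 2*3136)) = 1/(-1694 + (78 + 6272)) = 1/(-1694 + 6350) = 1/4656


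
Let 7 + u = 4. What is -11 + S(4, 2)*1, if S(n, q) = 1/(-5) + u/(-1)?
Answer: -41/5 ≈ -8.2000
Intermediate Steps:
u = -3 (u = -7 + 4 = -3)
S(n, q) = 14/5 (S(n, q) = 1/(-5) - 3/(-1) = 1*(-⅕) - 3*(-1) = -⅕ + 3 = 14/5)
-11 + S(4, 2)*1 = -11 + (14/5)*1 = -11 + 14/5 = -41/5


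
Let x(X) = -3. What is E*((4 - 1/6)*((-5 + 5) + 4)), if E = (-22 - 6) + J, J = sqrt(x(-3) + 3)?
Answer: -1288/3 ≈ -429.33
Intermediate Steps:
J = 0 (J = sqrt(-3 + 3) = sqrt(0) = 0)
E = -28 (E = (-22 - 6) + 0 = -28 + 0 = -28)
E*((4 - 1/6)*((-5 + 5) + 4)) = -28*(4 - 1/6)*((-5 + 5) + 4) = -28*(4 - 1*1/6)*(0 + 4) = -28*(4 - 1/6)*4 = -322*4/3 = -28*46/3 = -1288/3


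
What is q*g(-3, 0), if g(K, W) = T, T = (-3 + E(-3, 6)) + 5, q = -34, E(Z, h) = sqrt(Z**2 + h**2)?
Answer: -68 - 102*sqrt(5) ≈ -296.08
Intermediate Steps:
T = 2 + 3*sqrt(5) (T = (-3 + sqrt((-3)**2 + 6**2)) + 5 = (-3 + sqrt(9 + 36)) + 5 = (-3 + sqrt(45)) + 5 = (-3 + 3*sqrt(5)) + 5 = 2 + 3*sqrt(5) ≈ 8.7082)
g(K, W) = 2 + 3*sqrt(5)
q*g(-3, 0) = -34*(2 + 3*sqrt(5)) = -68 - 102*sqrt(5)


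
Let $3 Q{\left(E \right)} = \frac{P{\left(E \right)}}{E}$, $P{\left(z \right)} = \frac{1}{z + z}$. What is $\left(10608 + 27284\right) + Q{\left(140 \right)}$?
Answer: $\frac{4456099201}{117600} \approx 37892.0$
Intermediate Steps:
$P{\left(z \right)} = \frac{1}{2 z}$
$Q{\left(E \right)} = \frac{1}{6 E^{2}}$ ($Q{\left(E \right)} = \frac{\frac{1}{2 E} \frac{1}{E}}{3} = \frac{\frac{1}{2} \frac{1}{E^{2}}}{3} = \frac{1}{6 E^{2}}$)
$\left(10608 + 27284\right) + Q{\left(140 \right)} = \left(10608 + 27284\right) + \frac{1}{6 \cdot 19600} = 37892 + \frac{1}{6} \cdot \frac{1}{19600} = 37892 + \frac{1}{117600} = \frac{4456099201}{117600}$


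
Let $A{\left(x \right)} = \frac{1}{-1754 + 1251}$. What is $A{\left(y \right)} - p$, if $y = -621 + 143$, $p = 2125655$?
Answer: $- \frac{1069204466}{503} \approx -2.1257 \cdot 10^{6}$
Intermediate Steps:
$y = -478$
$A{\left(x \right)} = - \frac{1}{503}$ ($A{\left(x \right)} = \frac{1}{-503} = - \frac{1}{503}$)
$A{\left(y \right)} - p = - \frac{1}{503} - 2125655 = - \frac{1069204466}{503}$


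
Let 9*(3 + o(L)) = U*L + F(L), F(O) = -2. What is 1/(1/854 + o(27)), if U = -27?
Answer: -7686/647323 ≈ -0.011874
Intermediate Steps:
o(L) = -29/9 - 3*L (o(L) = -3 + (-27*L - 2)/9 = -3 + (-2 - 27*L)/9 = -3 + (-2/9 - 3*L) = -29/9 - 3*L)
1/(1/854 + o(27)) = 1/(1/854 + (-29/9 - 3*27)) = 1/(1/854 + (-29/9 - 81)) = 1/(1/854 - 758/9) = 1/(-647323/7686) = -7686/647323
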